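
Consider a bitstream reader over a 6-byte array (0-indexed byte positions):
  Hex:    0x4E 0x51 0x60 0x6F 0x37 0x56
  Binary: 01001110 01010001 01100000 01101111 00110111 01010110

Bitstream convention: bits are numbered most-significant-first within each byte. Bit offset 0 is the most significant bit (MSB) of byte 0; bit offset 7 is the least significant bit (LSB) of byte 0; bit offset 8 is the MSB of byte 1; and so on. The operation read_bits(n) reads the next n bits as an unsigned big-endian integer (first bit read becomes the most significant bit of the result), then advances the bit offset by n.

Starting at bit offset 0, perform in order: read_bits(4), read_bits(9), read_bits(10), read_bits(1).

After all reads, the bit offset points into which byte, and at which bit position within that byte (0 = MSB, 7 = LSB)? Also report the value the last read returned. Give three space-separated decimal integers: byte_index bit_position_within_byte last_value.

Answer: 3 0 0

Derivation:
Read 1: bits[0:4] width=4 -> value=4 (bin 0100); offset now 4 = byte 0 bit 4; 44 bits remain
Read 2: bits[4:13] width=9 -> value=458 (bin 111001010); offset now 13 = byte 1 bit 5; 35 bits remain
Read 3: bits[13:23] width=10 -> value=176 (bin 0010110000); offset now 23 = byte 2 bit 7; 25 bits remain
Read 4: bits[23:24] width=1 -> value=0 (bin 0); offset now 24 = byte 3 bit 0; 24 bits remain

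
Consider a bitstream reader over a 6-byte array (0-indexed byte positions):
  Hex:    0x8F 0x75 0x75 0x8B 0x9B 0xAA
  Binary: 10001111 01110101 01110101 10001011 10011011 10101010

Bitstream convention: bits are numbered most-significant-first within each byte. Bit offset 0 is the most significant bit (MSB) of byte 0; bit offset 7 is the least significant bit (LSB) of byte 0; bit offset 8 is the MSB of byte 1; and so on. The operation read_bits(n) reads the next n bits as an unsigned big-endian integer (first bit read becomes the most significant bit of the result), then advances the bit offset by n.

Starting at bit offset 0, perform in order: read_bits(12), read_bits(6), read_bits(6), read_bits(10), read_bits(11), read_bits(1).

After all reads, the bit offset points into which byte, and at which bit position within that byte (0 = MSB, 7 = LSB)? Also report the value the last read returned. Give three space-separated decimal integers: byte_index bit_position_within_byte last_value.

Answer: 5 6 0

Derivation:
Read 1: bits[0:12] width=12 -> value=2295 (bin 100011110111); offset now 12 = byte 1 bit 4; 36 bits remain
Read 2: bits[12:18] width=6 -> value=21 (bin 010101); offset now 18 = byte 2 bit 2; 30 bits remain
Read 3: bits[18:24] width=6 -> value=53 (bin 110101); offset now 24 = byte 3 bit 0; 24 bits remain
Read 4: bits[24:34] width=10 -> value=558 (bin 1000101110); offset now 34 = byte 4 bit 2; 14 bits remain
Read 5: bits[34:45] width=11 -> value=885 (bin 01101110101); offset now 45 = byte 5 bit 5; 3 bits remain
Read 6: bits[45:46] width=1 -> value=0 (bin 0); offset now 46 = byte 5 bit 6; 2 bits remain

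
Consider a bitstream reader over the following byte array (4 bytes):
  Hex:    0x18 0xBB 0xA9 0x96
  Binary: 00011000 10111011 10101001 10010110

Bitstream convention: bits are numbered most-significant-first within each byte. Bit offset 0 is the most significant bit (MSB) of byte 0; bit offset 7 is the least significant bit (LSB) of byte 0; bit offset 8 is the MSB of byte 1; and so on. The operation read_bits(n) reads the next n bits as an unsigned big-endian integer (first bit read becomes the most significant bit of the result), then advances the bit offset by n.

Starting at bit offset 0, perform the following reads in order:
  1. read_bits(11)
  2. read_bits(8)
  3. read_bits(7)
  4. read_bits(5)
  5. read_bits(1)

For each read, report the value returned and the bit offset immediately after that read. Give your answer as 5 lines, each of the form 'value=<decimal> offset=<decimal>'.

Read 1: bits[0:11] width=11 -> value=197 (bin 00011000101); offset now 11 = byte 1 bit 3; 21 bits remain
Read 2: bits[11:19] width=8 -> value=221 (bin 11011101); offset now 19 = byte 2 bit 3; 13 bits remain
Read 3: bits[19:26] width=7 -> value=38 (bin 0100110); offset now 26 = byte 3 bit 2; 6 bits remain
Read 4: bits[26:31] width=5 -> value=11 (bin 01011); offset now 31 = byte 3 bit 7; 1 bits remain
Read 5: bits[31:32] width=1 -> value=0 (bin 0); offset now 32 = byte 4 bit 0; 0 bits remain

Answer: value=197 offset=11
value=221 offset=19
value=38 offset=26
value=11 offset=31
value=0 offset=32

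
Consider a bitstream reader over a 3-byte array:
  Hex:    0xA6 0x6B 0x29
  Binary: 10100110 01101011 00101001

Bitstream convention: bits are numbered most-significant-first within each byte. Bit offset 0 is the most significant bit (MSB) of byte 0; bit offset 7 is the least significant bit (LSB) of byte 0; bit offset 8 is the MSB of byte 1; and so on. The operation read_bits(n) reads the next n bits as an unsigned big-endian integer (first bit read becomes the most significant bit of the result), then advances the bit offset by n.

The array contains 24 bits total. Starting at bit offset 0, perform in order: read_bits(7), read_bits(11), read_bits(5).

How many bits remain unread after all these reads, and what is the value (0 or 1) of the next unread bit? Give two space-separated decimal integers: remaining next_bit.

Answer: 1 1

Derivation:
Read 1: bits[0:7] width=7 -> value=83 (bin 1010011); offset now 7 = byte 0 bit 7; 17 bits remain
Read 2: bits[7:18] width=11 -> value=428 (bin 00110101100); offset now 18 = byte 2 bit 2; 6 bits remain
Read 3: bits[18:23] width=5 -> value=20 (bin 10100); offset now 23 = byte 2 bit 7; 1 bits remain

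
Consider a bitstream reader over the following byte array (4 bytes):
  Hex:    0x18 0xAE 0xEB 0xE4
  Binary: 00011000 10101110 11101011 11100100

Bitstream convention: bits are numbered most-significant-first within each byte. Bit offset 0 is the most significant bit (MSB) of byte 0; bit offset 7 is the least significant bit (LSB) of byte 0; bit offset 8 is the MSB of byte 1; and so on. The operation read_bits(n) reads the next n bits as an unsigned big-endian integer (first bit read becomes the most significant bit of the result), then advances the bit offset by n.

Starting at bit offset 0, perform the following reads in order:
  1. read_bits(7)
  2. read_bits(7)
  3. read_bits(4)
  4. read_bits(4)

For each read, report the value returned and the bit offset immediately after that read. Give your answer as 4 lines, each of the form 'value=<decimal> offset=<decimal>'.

Read 1: bits[0:7] width=7 -> value=12 (bin 0001100); offset now 7 = byte 0 bit 7; 25 bits remain
Read 2: bits[7:14] width=7 -> value=43 (bin 0101011); offset now 14 = byte 1 bit 6; 18 bits remain
Read 3: bits[14:18] width=4 -> value=11 (bin 1011); offset now 18 = byte 2 bit 2; 14 bits remain
Read 4: bits[18:22] width=4 -> value=10 (bin 1010); offset now 22 = byte 2 bit 6; 10 bits remain

Answer: value=12 offset=7
value=43 offset=14
value=11 offset=18
value=10 offset=22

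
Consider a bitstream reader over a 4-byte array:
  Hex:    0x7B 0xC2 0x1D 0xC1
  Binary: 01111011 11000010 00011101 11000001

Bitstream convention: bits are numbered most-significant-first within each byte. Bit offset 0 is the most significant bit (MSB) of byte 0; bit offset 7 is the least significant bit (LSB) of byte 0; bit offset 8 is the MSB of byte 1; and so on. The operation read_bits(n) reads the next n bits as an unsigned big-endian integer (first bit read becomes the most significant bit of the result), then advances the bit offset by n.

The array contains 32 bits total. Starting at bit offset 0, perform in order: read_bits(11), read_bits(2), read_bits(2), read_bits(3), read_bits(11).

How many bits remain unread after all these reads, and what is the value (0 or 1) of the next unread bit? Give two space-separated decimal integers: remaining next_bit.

Answer: 3 0

Derivation:
Read 1: bits[0:11] width=11 -> value=990 (bin 01111011110); offset now 11 = byte 1 bit 3; 21 bits remain
Read 2: bits[11:13] width=2 -> value=0 (bin 00); offset now 13 = byte 1 bit 5; 19 bits remain
Read 3: bits[13:15] width=2 -> value=1 (bin 01); offset now 15 = byte 1 bit 7; 17 bits remain
Read 4: bits[15:18] width=3 -> value=0 (bin 000); offset now 18 = byte 2 bit 2; 14 bits remain
Read 5: bits[18:29] width=11 -> value=952 (bin 01110111000); offset now 29 = byte 3 bit 5; 3 bits remain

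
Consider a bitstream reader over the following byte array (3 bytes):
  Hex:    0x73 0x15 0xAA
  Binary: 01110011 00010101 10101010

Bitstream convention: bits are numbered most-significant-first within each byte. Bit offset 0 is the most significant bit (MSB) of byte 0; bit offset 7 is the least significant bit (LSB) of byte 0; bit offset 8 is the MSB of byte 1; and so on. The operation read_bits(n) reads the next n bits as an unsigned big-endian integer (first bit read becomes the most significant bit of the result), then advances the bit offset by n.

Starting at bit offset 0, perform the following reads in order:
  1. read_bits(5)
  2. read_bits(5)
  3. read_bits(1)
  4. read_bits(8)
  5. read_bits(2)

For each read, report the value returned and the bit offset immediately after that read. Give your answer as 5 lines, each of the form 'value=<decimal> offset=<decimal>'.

Read 1: bits[0:5] width=5 -> value=14 (bin 01110); offset now 5 = byte 0 bit 5; 19 bits remain
Read 2: bits[5:10] width=5 -> value=12 (bin 01100); offset now 10 = byte 1 bit 2; 14 bits remain
Read 3: bits[10:11] width=1 -> value=0 (bin 0); offset now 11 = byte 1 bit 3; 13 bits remain
Read 4: bits[11:19] width=8 -> value=173 (bin 10101101); offset now 19 = byte 2 bit 3; 5 bits remain
Read 5: bits[19:21] width=2 -> value=1 (bin 01); offset now 21 = byte 2 bit 5; 3 bits remain

Answer: value=14 offset=5
value=12 offset=10
value=0 offset=11
value=173 offset=19
value=1 offset=21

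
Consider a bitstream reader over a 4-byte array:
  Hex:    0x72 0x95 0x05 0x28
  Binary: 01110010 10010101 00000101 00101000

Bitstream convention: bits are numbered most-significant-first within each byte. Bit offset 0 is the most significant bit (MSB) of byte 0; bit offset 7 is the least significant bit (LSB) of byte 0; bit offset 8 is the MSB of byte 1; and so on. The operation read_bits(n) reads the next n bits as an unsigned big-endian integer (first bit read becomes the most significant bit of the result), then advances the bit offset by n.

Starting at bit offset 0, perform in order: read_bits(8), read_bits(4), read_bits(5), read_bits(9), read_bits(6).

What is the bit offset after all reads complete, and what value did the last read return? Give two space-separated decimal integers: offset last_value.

Answer: 32 40

Derivation:
Read 1: bits[0:8] width=8 -> value=114 (bin 01110010); offset now 8 = byte 1 bit 0; 24 bits remain
Read 2: bits[8:12] width=4 -> value=9 (bin 1001); offset now 12 = byte 1 bit 4; 20 bits remain
Read 3: bits[12:17] width=5 -> value=10 (bin 01010); offset now 17 = byte 2 bit 1; 15 bits remain
Read 4: bits[17:26] width=9 -> value=20 (bin 000010100); offset now 26 = byte 3 bit 2; 6 bits remain
Read 5: bits[26:32] width=6 -> value=40 (bin 101000); offset now 32 = byte 4 bit 0; 0 bits remain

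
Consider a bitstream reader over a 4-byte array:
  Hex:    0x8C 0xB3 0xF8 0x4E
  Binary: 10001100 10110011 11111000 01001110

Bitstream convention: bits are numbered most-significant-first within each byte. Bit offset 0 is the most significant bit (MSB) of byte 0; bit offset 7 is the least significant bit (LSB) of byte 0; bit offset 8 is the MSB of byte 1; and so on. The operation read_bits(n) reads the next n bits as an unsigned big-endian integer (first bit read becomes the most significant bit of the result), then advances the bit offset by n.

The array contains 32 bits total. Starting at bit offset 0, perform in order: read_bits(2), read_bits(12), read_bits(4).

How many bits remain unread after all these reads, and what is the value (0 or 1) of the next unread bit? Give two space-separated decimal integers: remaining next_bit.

Answer: 14 1

Derivation:
Read 1: bits[0:2] width=2 -> value=2 (bin 10); offset now 2 = byte 0 bit 2; 30 bits remain
Read 2: bits[2:14] width=12 -> value=812 (bin 001100101100); offset now 14 = byte 1 bit 6; 18 bits remain
Read 3: bits[14:18] width=4 -> value=15 (bin 1111); offset now 18 = byte 2 bit 2; 14 bits remain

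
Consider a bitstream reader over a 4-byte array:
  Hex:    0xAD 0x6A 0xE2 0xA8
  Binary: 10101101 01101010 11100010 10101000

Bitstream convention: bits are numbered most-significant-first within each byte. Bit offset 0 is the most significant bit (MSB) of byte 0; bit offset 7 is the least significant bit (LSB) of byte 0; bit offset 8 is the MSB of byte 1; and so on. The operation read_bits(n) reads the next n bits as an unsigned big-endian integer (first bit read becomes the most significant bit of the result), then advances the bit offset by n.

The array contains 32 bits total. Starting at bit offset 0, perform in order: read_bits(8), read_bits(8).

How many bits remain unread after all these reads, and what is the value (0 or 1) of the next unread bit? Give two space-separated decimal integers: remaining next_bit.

Answer: 16 1

Derivation:
Read 1: bits[0:8] width=8 -> value=173 (bin 10101101); offset now 8 = byte 1 bit 0; 24 bits remain
Read 2: bits[8:16] width=8 -> value=106 (bin 01101010); offset now 16 = byte 2 bit 0; 16 bits remain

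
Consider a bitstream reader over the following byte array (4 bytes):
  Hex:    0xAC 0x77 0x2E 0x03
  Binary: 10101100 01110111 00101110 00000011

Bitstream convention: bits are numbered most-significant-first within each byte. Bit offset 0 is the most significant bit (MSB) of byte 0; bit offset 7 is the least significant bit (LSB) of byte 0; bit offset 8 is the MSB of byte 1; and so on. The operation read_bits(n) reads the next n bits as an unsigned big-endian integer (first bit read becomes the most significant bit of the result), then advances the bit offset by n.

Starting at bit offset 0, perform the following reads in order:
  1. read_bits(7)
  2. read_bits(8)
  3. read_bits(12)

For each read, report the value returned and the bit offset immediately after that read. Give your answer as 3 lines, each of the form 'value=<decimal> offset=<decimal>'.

Answer: value=86 offset=7
value=59 offset=15
value=2416 offset=27

Derivation:
Read 1: bits[0:7] width=7 -> value=86 (bin 1010110); offset now 7 = byte 0 bit 7; 25 bits remain
Read 2: bits[7:15] width=8 -> value=59 (bin 00111011); offset now 15 = byte 1 bit 7; 17 bits remain
Read 3: bits[15:27] width=12 -> value=2416 (bin 100101110000); offset now 27 = byte 3 bit 3; 5 bits remain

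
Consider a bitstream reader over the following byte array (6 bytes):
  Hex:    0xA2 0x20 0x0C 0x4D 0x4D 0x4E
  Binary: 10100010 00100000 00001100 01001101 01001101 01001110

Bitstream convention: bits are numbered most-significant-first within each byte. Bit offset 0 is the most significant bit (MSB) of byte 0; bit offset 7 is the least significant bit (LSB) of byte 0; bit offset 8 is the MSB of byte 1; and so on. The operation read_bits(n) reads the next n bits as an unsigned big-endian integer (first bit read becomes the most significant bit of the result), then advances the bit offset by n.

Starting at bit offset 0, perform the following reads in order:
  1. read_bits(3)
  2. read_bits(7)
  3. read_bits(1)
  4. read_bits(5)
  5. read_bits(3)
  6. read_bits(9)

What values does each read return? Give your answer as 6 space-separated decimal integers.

Answer: 5 8 1 0 0 196

Derivation:
Read 1: bits[0:3] width=3 -> value=5 (bin 101); offset now 3 = byte 0 bit 3; 45 bits remain
Read 2: bits[3:10] width=7 -> value=8 (bin 0001000); offset now 10 = byte 1 bit 2; 38 bits remain
Read 3: bits[10:11] width=1 -> value=1 (bin 1); offset now 11 = byte 1 bit 3; 37 bits remain
Read 4: bits[11:16] width=5 -> value=0 (bin 00000); offset now 16 = byte 2 bit 0; 32 bits remain
Read 5: bits[16:19] width=3 -> value=0 (bin 000); offset now 19 = byte 2 bit 3; 29 bits remain
Read 6: bits[19:28] width=9 -> value=196 (bin 011000100); offset now 28 = byte 3 bit 4; 20 bits remain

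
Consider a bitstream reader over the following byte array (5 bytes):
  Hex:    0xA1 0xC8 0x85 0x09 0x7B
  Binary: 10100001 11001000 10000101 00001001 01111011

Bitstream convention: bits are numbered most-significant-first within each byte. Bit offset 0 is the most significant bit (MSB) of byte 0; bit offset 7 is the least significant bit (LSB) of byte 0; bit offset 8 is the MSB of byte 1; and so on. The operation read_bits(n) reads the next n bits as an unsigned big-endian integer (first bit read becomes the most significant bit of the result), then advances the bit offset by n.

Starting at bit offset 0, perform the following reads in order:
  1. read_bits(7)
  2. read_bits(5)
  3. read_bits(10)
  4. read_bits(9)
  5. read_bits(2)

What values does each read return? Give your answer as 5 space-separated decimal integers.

Read 1: bits[0:7] width=7 -> value=80 (bin 1010000); offset now 7 = byte 0 bit 7; 33 bits remain
Read 2: bits[7:12] width=5 -> value=28 (bin 11100); offset now 12 = byte 1 bit 4; 28 bits remain
Read 3: bits[12:22] width=10 -> value=545 (bin 1000100001); offset now 22 = byte 2 bit 6; 18 bits remain
Read 4: bits[22:31] width=9 -> value=132 (bin 010000100); offset now 31 = byte 3 bit 7; 9 bits remain
Read 5: bits[31:33] width=2 -> value=2 (bin 10); offset now 33 = byte 4 bit 1; 7 bits remain

Answer: 80 28 545 132 2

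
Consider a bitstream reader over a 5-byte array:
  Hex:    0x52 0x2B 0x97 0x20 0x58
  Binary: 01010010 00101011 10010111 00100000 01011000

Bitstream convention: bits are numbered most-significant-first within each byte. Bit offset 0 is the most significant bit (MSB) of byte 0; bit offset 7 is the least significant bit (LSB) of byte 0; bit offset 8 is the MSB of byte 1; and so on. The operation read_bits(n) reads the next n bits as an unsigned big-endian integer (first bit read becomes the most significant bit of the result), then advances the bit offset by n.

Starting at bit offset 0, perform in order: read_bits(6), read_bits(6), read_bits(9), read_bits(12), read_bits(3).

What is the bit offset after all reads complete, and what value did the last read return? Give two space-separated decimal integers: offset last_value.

Read 1: bits[0:6] width=6 -> value=20 (bin 010100); offset now 6 = byte 0 bit 6; 34 bits remain
Read 2: bits[6:12] width=6 -> value=34 (bin 100010); offset now 12 = byte 1 bit 4; 28 bits remain
Read 3: bits[12:21] width=9 -> value=370 (bin 101110010); offset now 21 = byte 2 bit 5; 19 bits remain
Read 4: bits[21:33] width=12 -> value=3648 (bin 111001000000); offset now 33 = byte 4 bit 1; 7 bits remain
Read 5: bits[33:36] width=3 -> value=5 (bin 101); offset now 36 = byte 4 bit 4; 4 bits remain

Answer: 36 5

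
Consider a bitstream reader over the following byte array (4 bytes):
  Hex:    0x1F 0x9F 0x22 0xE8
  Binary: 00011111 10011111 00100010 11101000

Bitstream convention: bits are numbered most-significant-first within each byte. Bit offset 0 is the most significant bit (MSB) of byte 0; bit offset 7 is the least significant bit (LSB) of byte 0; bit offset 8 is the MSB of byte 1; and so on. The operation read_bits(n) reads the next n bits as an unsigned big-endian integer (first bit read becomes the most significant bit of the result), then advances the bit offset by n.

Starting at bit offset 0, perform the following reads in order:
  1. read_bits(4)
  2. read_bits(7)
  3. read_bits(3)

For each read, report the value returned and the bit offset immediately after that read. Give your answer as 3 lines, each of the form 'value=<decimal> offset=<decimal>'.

Read 1: bits[0:4] width=4 -> value=1 (bin 0001); offset now 4 = byte 0 bit 4; 28 bits remain
Read 2: bits[4:11] width=7 -> value=124 (bin 1111100); offset now 11 = byte 1 bit 3; 21 bits remain
Read 3: bits[11:14] width=3 -> value=7 (bin 111); offset now 14 = byte 1 bit 6; 18 bits remain

Answer: value=1 offset=4
value=124 offset=11
value=7 offset=14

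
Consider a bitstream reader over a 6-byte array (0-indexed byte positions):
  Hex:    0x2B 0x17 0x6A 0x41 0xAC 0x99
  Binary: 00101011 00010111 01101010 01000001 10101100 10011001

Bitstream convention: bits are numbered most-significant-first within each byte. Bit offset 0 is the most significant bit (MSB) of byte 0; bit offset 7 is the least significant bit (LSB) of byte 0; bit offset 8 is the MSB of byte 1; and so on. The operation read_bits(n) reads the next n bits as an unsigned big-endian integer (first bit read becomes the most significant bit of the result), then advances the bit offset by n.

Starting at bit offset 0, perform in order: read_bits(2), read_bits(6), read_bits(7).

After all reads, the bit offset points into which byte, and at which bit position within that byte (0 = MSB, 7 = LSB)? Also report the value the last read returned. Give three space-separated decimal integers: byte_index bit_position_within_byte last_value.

Answer: 1 7 11

Derivation:
Read 1: bits[0:2] width=2 -> value=0 (bin 00); offset now 2 = byte 0 bit 2; 46 bits remain
Read 2: bits[2:8] width=6 -> value=43 (bin 101011); offset now 8 = byte 1 bit 0; 40 bits remain
Read 3: bits[8:15] width=7 -> value=11 (bin 0001011); offset now 15 = byte 1 bit 7; 33 bits remain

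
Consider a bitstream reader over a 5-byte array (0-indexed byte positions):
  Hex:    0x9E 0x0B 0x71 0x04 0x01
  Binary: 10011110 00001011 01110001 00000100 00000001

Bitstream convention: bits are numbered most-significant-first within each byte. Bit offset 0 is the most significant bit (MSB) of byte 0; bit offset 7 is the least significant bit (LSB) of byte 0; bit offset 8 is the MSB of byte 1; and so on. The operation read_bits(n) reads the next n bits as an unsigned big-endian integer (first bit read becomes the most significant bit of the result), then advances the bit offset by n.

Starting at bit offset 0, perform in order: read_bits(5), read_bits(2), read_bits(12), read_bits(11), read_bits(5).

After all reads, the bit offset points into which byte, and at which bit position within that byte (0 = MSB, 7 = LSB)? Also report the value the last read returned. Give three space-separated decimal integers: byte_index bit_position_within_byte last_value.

Read 1: bits[0:5] width=5 -> value=19 (bin 10011); offset now 5 = byte 0 bit 5; 35 bits remain
Read 2: bits[5:7] width=2 -> value=3 (bin 11); offset now 7 = byte 0 bit 7; 33 bits remain
Read 3: bits[7:19] width=12 -> value=91 (bin 000001011011); offset now 19 = byte 2 bit 3; 21 bits remain
Read 4: bits[19:30] width=11 -> value=1089 (bin 10001000001); offset now 30 = byte 3 bit 6; 10 bits remain
Read 5: bits[30:35] width=5 -> value=0 (bin 00000); offset now 35 = byte 4 bit 3; 5 bits remain

Answer: 4 3 0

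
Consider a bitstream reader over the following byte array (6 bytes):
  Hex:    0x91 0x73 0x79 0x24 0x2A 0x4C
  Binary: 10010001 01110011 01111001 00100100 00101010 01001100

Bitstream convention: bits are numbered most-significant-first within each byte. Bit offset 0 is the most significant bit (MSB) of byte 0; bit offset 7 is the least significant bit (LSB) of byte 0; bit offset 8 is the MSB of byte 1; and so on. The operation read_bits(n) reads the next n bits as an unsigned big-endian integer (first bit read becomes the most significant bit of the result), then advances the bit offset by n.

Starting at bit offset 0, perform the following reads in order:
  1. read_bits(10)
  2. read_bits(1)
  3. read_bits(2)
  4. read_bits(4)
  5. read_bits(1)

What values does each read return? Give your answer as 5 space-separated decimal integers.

Read 1: bits[0:10] width=10 -> value=581 (bin 1001000101); offset now 10 = byte 1 bit 2; 38 bits remain
Read 2: bits[10:11] width=1 -> value=1 (bin 1); offset now 11 = byte 1 bit 3; 37 bits remain
Read 3: bits[11:13] width=2 -> value=2 (bin 10); offset now 13 = byte 1 bit 5; 35 bits remain
Read 4: bits[13:17] width=4 -> value=6 (bin 0110); offset now 17 = byte 2 bit 1; 31 bits remain
Read 5: bits[17:18] width=1 -> value=1 (bin 1); offset now 18 = byte 2 bit 2; 30 bits remain

Answer: 581 1 2 6 1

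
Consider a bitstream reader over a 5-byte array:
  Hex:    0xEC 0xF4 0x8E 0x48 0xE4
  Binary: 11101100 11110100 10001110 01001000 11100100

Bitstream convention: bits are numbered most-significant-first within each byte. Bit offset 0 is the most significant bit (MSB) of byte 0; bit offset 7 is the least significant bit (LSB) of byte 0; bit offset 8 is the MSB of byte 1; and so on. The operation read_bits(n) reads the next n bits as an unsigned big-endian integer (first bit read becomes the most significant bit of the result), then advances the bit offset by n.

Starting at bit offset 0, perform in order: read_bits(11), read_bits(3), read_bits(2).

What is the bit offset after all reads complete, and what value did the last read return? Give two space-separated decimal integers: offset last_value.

Answer: 16 0

Derivation:
Read 1: bits[0:11] width=11 -> value=1895 (bin 11101100111); offset now 11 = byte 1 bit 3; 29 bits remain
Read 2: bits[11:14] width=3 -> value=5 (bin 101); offset now 14 = byte 1 bit 6; 26 bits remain
Read 3: bits[14:16] width=2 -> value=0 (bin 00); offset now 16 = byte 2 bit 0; 24 bits remain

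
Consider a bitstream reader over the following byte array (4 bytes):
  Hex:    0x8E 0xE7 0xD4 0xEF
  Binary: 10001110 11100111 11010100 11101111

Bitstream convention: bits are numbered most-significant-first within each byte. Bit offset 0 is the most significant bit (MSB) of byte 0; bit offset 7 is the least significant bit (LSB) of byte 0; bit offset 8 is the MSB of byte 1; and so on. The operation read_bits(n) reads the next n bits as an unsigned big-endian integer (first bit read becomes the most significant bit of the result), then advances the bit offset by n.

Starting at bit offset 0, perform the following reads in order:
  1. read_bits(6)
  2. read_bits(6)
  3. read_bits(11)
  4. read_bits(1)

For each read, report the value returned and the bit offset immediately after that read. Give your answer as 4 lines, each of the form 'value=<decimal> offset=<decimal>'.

Read 1: bits[0:6] width=6 -> value=35 (bin 100011); offset now 6 = byte 0 bit 6; 26 bits remain
Read 2: bits[6:12] width=6 -> value=46 (bin 101110); offset now 12 = byte 1 bit 4; 20 bits remain
Read 3: bits[12:23] width=11 -> value=1002 (bin 01111101010); offset now 23 = byte 2 bit 7; 9 bits remain
Read 4: bits[23:24] width=1 -> value=0 (bin 0); offset now 24 = byte 3 bit 0; 8 bits remain

Answer: value=35 offset=6
value=46 offset=12
value=1002 offset=23
value=0 offset=24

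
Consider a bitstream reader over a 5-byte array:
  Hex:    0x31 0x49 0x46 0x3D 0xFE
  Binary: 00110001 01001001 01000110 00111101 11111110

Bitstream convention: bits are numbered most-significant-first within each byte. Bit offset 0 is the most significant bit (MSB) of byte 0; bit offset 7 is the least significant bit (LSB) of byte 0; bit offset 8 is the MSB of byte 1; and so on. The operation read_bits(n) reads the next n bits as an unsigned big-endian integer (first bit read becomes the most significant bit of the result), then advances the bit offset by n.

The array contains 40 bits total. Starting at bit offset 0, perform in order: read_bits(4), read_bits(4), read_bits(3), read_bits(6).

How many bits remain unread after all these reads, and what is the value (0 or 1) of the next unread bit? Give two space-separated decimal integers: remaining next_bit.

Answer: 23 1

Derivation:
Read 1: bits[0:4] width=4 -> value=3 (bin 0011); offset now 4 = byte 0 bit 4; 36 bits remain
Read 2: bits[4:8] width=4 -> value=1 (bin 0001); offset now 8 = byte 1 bit 0; 32 bits remain
Read 3: bits[8:11] width=3 -> value=2 (bin 010); offset now 11 = byte 1 bit 3; 29 bits remain
Read 4: bits[11:17] width=6 -> value=18 (bin 010010); offset now 17 = byte 2 bit 1; 23 bits remain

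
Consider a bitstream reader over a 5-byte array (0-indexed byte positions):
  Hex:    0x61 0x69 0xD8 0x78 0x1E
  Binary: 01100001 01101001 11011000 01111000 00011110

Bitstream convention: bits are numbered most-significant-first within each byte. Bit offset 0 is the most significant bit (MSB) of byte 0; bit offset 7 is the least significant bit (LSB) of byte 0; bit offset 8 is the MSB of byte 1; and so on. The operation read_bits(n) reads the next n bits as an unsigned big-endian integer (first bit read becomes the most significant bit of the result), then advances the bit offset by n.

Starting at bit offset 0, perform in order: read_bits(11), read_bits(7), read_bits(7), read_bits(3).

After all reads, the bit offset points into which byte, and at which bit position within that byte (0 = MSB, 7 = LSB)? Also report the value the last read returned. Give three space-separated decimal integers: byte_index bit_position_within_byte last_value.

Answer: 3 4 7

Derivation:
Read 1: bits[0:11] width=11 -> value=779 (bin 01100001011); offset now 11 = byte 1 bit 3; 29 bits remain
Read 2: bits[11:18] width=7 -> value=39 (bin 0100111); offset now 18 = byte 2 bit 2; 22 bits remain
Read 3: bits[18:25] width=7 -> value=48 (bin 0110000); offset now 25 = byte 3 bit 1; 15 bits remain
Read 4: bits[25:28] width=3 -> value=7 (bin 111); offset now 28 = byte 3 bit 4; 12 bits remain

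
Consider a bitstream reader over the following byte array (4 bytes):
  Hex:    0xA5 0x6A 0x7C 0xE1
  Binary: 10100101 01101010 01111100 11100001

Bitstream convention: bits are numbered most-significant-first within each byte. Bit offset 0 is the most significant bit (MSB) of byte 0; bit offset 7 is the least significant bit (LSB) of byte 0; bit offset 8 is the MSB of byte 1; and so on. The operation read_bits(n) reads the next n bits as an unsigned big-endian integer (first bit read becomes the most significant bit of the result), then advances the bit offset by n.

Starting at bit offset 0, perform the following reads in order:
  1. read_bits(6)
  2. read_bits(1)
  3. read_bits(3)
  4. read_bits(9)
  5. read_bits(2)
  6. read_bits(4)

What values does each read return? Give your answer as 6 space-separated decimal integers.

Answer: 41 0 5 339 3 9

Derivation:
Read 1: bits[0:6] width=6 -> value=41 (bin 101001); offset now 6 = byte 0 bit 6; 26 bits remain
Read 2: bits[6:7] width=1 -> value=0 (bin 0); offset now 7 = byte 0 bit 7; 25 bits remain
Read 3: bits[7:10] width=3 -> value=5 (bin 101); offset now 10 = byte 1 bit 2; 22 bits remain
Read 4: bits[10:19] width=9 -> value=339 (bin 101010011); offset now 19 = byte 2 bit 3; 13 bits remain
Read 5: bits[19:21] width=2 -> value=3 (bin 11); offset now 21 = byte 2 bit 5; 11 bits remain
Read 6: bits[21:25] width=4 -> value=9 (bin 1001); offset now 25 = byte 3 bit 1; 7 bits remain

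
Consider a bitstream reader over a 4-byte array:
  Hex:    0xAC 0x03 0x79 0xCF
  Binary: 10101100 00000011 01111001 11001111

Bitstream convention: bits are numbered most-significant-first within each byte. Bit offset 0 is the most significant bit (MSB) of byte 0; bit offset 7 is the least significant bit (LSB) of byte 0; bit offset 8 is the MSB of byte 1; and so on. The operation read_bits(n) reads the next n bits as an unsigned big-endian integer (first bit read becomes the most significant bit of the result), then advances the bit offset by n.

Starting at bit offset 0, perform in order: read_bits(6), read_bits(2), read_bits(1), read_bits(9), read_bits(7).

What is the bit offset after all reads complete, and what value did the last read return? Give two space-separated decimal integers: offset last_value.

Read 1: bits[0:6] width=6 -> value=43 (bin 101011); offset now 6 = byte 0 bit 6; 26 bits remain
Read 2: bits[6:8] width=2 -> value=0 (bin 00); offset now 8 = byte 1 bit 0; 24 bits remain
Read 3: bits[8:9] width=1 -> value=0 (bin 0); offset now 9 = byte 1 bit 1; 23 bits remain
Read 4: bits[9:18] width=9 -> value=13 (bin 000001101); offset now 18 = byte 2 bit 2; 14 bits remain
Read 5: bits[18:25] width=7 -> value=115 (bin 1110011); offset now 25 = byte 3 bit 1; 7 bits remain

Answer: 25 115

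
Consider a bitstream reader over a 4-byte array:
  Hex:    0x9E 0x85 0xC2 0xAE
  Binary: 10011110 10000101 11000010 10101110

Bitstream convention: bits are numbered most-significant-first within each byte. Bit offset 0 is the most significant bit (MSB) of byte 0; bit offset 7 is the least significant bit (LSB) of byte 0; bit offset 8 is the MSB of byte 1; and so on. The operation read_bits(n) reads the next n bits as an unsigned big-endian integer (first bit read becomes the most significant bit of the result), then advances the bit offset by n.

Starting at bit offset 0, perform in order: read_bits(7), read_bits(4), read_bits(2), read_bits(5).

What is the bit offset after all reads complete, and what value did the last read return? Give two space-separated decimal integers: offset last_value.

Read 1: bits[0:7] width=7 -> value=79 (bin 1001111); offset now 7 = byte 0 bit 7; 25 bits remain
Read 2: bits[7:11] width=4 -> value=4 (bin 0100); offset now 11 = byte 1 bit 3; 21 bits remain
Read 3: bits[11:13] width=2 -> value=0 (bin 00); offset now 13 = byte 1 bit 5; 19 bits remain
Read 4: bits[13:18] width=5 -> value=23 (bin 10111); offset now 18 = byte 2 bit 2; 14 bits remain

Answer: 18 23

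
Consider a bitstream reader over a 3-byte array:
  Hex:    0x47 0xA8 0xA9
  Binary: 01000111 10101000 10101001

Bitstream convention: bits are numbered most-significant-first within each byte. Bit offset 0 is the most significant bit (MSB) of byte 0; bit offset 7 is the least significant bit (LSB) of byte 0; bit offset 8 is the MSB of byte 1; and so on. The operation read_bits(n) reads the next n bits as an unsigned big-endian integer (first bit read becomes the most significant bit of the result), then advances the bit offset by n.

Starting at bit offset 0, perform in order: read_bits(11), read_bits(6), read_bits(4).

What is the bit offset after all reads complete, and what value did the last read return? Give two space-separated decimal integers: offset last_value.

Answer: 21 5

Derivation:
Read 1: bits[0:11] width=11 -> value=573 (bin 01000111101); offset now 11 = byte 1 bit 3; 13 bits remain
Read 2: bits[11:17] width=6 -> value=17 (bin 010001); offset now 17 = byte 2 bit 1; 7 bits remain
Read 3: bits[17:21] width=4 -> value=5 (bin 0101); offset now 21 = byte 2 bit 5; 3 bits remain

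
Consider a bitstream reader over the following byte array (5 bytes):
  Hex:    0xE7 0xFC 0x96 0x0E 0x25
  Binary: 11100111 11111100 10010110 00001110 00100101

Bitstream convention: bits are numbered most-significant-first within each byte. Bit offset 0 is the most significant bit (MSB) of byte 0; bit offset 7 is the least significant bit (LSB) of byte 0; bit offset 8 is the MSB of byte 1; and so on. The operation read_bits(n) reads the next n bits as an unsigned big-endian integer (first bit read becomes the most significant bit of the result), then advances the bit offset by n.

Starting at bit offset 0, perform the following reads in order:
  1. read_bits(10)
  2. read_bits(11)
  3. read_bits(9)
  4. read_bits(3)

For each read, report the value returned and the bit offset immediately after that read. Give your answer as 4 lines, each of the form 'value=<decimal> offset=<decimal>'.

Read 1: bits[0:10] width=10 -> value=927 (bin 1110011111); offset now 10 = byte 1 bit 2; 30 bits remain
Read 2: bits[10:21] width=11 -> value=1938 (bin 11110010010); offset now 21 = byte 2 bit 5; 19 bits remain
Read 3: bits[21:30] width=9 -> value=387 (bin 110000011); offset now 30 = byte 3 bit 6; 10 bits remain
Read 4: bits[30:33] width=3 -> value=4 (bin 100); offset now 33 = byte 4 bit 1; 7 bits remain

Answer: value=927 offset=10
value=1938 offset=21
value=387 offset=30
value=4 offset=33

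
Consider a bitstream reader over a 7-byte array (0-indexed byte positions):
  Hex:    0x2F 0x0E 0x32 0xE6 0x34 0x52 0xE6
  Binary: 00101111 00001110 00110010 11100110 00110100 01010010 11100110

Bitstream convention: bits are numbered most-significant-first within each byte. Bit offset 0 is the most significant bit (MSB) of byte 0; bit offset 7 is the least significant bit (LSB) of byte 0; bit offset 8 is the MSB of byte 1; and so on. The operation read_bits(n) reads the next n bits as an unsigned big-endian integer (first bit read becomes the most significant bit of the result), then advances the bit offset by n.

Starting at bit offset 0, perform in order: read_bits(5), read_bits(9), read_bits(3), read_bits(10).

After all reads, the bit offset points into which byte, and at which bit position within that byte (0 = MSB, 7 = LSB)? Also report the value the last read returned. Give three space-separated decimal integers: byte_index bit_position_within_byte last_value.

Read 1: bits[0:5] width=5 -> value=5 (bin 00101); offset now 5 = byte 0 bit 5; 51 bits remain
Read 2: bits[5:14] width=9 -> value=451 (bin 111000011); offset now 14 = byte 1 bit 6; 42 bits remain
Read 3: bits[14:17] width=3 -> value=4 (bin 100); offset now 17 = byte 2 bit 1; 39 bits remain
Read 4: bits[17:27] width=10 -> value=407 (bin 0110010111); offset now 27 = byte 3 bit 3; 29 bits remain

Answer: 3 3 407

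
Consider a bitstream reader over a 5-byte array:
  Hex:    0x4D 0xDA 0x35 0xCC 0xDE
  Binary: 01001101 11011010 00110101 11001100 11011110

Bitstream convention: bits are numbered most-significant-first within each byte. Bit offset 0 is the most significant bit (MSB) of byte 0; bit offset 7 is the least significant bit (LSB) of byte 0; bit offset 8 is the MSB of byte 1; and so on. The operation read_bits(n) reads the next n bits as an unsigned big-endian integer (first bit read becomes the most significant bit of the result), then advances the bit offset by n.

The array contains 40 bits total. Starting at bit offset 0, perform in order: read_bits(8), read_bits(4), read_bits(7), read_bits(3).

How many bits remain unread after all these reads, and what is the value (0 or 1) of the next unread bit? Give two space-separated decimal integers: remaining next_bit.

Answer: 18 0

Derivation:
Read 1: bits[0:8] width=8 -> value=77 (bin 01001101); offset now 8 = byte 1 bit 0; 32 bits remain
Read 2: bits[8:12] width=4 -> value=13 (bin 1101); offset now 12 = byte 1 bit 4; 28 bits remain
Read 3: bits[12:19] width=7 -> value=81 (bin 1010001); offset now 19 = byte 2 bit 3; 21 bits remain
Read 4: bits[19:22] width=3 -> value=5 (bin 101); offset now 22 = byte 2 bit 6; 18 bits remain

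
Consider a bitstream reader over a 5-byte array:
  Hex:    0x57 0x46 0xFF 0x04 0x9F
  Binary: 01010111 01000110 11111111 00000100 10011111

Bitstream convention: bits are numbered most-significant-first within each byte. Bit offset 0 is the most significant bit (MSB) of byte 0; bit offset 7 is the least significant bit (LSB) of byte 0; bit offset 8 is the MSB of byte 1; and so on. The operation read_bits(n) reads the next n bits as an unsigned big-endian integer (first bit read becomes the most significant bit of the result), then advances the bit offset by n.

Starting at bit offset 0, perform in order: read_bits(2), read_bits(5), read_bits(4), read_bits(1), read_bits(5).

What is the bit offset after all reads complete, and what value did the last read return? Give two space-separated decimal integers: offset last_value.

Read 1: bits[0:2] width=2 -> value=1 (bin 01); offset now 2 = byte 0 bit 2; 38 bits remain
Read 2: bits[2:7] width=5 -> value=11 (bin 01011); offset now 7 = byte 0 bit 7; 33 bits remain
Read 3: bits[7:11] width=4 -> value=10 (bin 1010); offset now 11 = byte 1 bit 3; 29 bits remain
Read 4: bits[11:12] width=1 -> value=0 (bin 0); offset now 12 = byte 1 bit 4; 28 bits remain
Read 5: bits[12:17] width=5 -> value=13 (bin 01101); offset now 17 = byte 2 bit 1; 23 bits remain

Answer: 17 13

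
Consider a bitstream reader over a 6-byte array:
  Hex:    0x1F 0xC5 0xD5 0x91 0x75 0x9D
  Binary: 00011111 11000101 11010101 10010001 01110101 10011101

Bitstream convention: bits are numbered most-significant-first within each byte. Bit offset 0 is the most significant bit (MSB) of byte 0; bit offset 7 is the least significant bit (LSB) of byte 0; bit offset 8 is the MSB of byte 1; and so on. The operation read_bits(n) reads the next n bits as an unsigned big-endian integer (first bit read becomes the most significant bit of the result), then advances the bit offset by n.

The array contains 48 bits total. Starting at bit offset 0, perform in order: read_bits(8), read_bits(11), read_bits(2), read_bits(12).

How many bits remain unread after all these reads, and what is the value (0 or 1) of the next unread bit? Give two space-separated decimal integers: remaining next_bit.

Answer: 15 1

Derivation:
Read 1: bits[0:8] width=8 -> value=31 (bin 00011111); offset now 8 = byte 1 bit 0; 40 bits remain
Read 2: bits[8:19] width=11 -> value=1582 (bin 11000101110); offset now 19 = byte 2 bit 3; 29 bits remain
Read 3: bits[19:21] width=2 -> value=2 (bin 10); offset now 21 = byte 2 bit 5; 27 bits remain
Read 4: bits[21:33] width=12 -> value=2850 (bin 101100100010); offset now 33 = byte 4 bit 1; 15 bits remain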